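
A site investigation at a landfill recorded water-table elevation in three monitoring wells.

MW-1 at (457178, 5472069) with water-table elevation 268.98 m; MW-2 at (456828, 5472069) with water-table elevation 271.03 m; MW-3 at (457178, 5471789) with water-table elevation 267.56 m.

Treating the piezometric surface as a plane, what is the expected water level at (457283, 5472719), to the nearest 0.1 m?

∂h/∂x = (271.03 − 268.98) / (456828 − 457178) = -0.005857
∂h/∂y = (267.56 − 268.98) / (5471789 − 5472069) = +0.005071
h(457283, 5472719) = 268.98 + (-0.005857)·(105) + (+0.005071)·(650) = 268.98 -0.615 +3.296 = 271.661 m.

271.7 m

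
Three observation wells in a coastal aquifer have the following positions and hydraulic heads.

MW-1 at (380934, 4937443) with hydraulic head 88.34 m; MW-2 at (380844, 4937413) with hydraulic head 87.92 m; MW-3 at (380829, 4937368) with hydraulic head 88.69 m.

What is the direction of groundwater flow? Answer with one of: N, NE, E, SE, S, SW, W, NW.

NW

With h = a·x + b·y + c and MW-1 as origin, the differences give:
  (-90)·a + (-30)·b = -0.42
  (-105)·a + (-75)·b = +0.35
Eliminate b (×(-75) and ×(-30), subtract): 3600·a = 42.000 → a = ∂h/∂x = +0.01167
Back-substitute: b = ∂h/∂y = -0.02100.
Flow = −∇h = (-0.01167 east, +0.02100 north), which points northwest.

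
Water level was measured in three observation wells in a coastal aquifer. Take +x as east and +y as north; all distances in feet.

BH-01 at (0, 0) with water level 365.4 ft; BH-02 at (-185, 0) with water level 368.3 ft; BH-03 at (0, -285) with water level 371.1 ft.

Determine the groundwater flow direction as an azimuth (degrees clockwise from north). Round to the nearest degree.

∂h/∂x = (368.3 − 365.4) / (-185 − 0) = -0.01568
∂h/∂y = (371.1 − 365.4) / (-285 − 0) = -0.02000
Flow direction (−∇h) has components (+0.01568 E, +0.02000 N).
Azimuth = atan2(E, N) = atan2(+0.01568, +0.02000) = 38.1° ≈ 038°.

038°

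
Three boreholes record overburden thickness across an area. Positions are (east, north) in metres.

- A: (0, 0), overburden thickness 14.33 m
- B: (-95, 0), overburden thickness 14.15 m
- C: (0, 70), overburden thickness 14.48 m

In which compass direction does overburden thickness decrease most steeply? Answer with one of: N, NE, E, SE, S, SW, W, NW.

∂d/∂x = (14.15 − 14.33) / (-95 − 0) = +0.001895
∂d/∂y = (14.48 − 14.33) / (70 − 0) = +0.002143
Steepest decrease is along −∇f = (-0.001895 E, -0.002143 N) → southwest.

SW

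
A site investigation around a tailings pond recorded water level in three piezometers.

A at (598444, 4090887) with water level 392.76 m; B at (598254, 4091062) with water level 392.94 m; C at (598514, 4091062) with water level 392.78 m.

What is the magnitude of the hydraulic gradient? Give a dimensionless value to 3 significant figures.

Differences from A: to B (Δx, Δy, Δh) = (-190, 175, +0.18); to C = (70, 175, +0.02).
Solve a·Δx + b·Δy = Δh: det = (-190)·175 − 70·175 = -45500.
∂h/∂x = [(+0.18)·175 − (+0.02)·175] / -45500 = -0.0006154
∂h/∂y = [(-190)·(+0.02) − 70·(+0.18)] / -45500 = +0.0003604
|∇h| = √(-0.0006154² + 0.0003604²) = 0.0007132

0.000713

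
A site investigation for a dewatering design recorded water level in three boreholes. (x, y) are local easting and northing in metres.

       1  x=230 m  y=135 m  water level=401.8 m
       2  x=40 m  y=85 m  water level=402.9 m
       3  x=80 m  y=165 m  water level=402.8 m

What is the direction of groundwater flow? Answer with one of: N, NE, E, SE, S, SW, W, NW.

E

With h = a·x + b·y + c and 1 as origin, the differences give:
  (-190)·a + (-50)·b = +1.1
  (-150)·a + 30·b = +1.0
Eliminate b (×30 and ×(-50), subtract): -13200·a = 83.00 → a = ∂h/∂x = -0.006288
Back-substitute: b = ∂h/∂y = +0.001894.
Flow = −∇h = (+0.006288 east, -0.001894 north), which points east.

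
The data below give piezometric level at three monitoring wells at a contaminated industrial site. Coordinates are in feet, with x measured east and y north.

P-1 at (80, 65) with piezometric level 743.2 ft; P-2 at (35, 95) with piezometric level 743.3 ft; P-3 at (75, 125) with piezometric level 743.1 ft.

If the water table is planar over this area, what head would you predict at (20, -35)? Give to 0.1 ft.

743.6 ft

With h = a·x + b·y + c and P-1 as origin, the differences give:
  (-45)·a + 30·b = +0.1
  (-5)·a + 60·b = -0.1
Eliminate b (×60 and ×30, subtract): -2550·a = 9.00 → a = ∂h/∂x = -0.003529
Back-substitute: b = ∂h/∂y = -0.001961.
h(20, -35) = 743.2 + (-0.003529)·(-60) + (-0.001961)·(-100) = 743.2 +0.212 +0.196 = 743.608 ft.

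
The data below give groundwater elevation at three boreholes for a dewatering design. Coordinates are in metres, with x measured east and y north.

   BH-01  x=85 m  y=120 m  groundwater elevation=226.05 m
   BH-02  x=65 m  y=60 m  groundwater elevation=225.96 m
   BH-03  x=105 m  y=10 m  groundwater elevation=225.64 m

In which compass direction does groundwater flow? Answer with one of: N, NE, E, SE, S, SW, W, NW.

With h = a·x + b·y + c and BH-01 as origin, the differences give:
  (-20)·a + (-60)·b = -0.09
  20·a + (-110)·b = -0.41
Eliminate b (×(-110) and ×(-60), subtract): 3400·a = -14.700 → a = ∂h/∂x = -0.004324
Back-substitute: b = ∂h/∂y = +0.002941.
Flow = −∇h = (+0.004324 east, -0.002941 north), which points southeast.

SE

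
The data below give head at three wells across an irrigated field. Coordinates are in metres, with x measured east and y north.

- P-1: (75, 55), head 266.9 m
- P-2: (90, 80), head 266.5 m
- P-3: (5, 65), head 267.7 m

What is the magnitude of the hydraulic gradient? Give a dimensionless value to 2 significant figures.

0.015

Three-point gradient (reference P-1): Δ to P-2 = (15, 25, -0.4), Δ to P-3 = (-70, 10, +0.8).
∂h/∂x = -0.01263, ∂h/∂y = -0.008421 (det = 1900).
|∇h| = √(-0.01263² + -0.008421²) = 0.01518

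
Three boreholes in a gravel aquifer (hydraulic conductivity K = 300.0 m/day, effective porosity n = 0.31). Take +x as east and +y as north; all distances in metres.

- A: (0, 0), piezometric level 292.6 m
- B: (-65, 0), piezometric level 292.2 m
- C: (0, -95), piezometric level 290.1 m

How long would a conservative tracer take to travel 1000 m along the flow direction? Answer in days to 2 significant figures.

∂h/∂x = (292.2 − 292.6) / (-65 − 0) = +0.006154
∂h/∂y = (290.1 − 292.6) / (-95 − 0) = +0.02632
|∇h| = √(0.006154² + 0.02632²) = 0.02703
Seepage velocity v = K·i/n = 300.0 × 0.02703 / 0.31 = 26.16 m/day.
t = 1000 / 26.16 = 38.23 days.

38 days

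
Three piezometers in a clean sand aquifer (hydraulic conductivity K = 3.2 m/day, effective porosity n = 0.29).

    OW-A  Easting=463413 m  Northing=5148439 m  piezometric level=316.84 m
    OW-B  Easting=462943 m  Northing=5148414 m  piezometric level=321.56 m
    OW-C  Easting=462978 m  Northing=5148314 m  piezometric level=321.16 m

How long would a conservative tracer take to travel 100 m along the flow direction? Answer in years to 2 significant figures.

2.5 years

Taking OW-A as reference: OW-B−OW-A = (-470, -25, +4.72); OW-C−OW-A = (-435, -125, +4.32).
Determinant of the coordinate differences = (-470)·(-125) − (-435)·(-25) = 47875.
∂h/∂x = [(+4.72)·(-125) − (+4.32)·(-25)] / 47875 = -0.01007
∂h/∂y = [(-470)·(+4.32) − (-435)·(+4.72)] / 47875 = +0.0004762
|∇h| = √(-0.01007² + 0.0004762²) = 0.01008
Seepage velocity v = K·i/n = 3.2 × 0.01008 / 0.29 = 0.1112 m/day.
t = 100 / 0.1112 = 899.3 days = 2.46 years.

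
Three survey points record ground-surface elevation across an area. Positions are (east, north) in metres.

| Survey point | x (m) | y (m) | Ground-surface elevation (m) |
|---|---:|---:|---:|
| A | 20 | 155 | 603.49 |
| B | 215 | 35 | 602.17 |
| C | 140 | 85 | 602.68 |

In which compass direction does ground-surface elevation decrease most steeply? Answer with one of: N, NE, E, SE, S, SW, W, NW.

Taking A as reference: B−A = (195, -120, -1.32); C−A = (120, -70, -0.81).
Solve a·Δx + b·Δy = Δz: det = 195·(-70) − 120·(-120) = 750.
∂z/∂x = [(-1.32)·(-70) − (-0.81)·(-120)] / 750 = -0.006400
∂z/∂y = [195·(-0.81) − 120·(-1.32)] / 750 = +0.0006000
Steepest decrease is along −∇f = (+0.006400 E, -0.0006000 N) → east.

E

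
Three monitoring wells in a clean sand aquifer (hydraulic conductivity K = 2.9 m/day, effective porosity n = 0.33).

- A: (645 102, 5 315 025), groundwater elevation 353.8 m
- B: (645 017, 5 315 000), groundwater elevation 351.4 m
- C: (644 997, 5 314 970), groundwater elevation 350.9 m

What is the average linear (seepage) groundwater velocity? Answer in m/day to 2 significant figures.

0.26 m/day

Differences from A: to B (Δx, Δy, Δh) = (-85, -25, -2.4); to C = (-105, -55, -2.9).
Determinant of the coordinate differences = (-85)·(-55) − (-105)·(-25) = 2050.
∂h/∂x = [(-2.4)·(-55) − (-2.9)·(-25)] / 2050 = +0.02902
∂h/∂y = [(-85)·(-2.9) − (-105)·(-2.4)] / 2050 = -0.002683
|∇h| = √(0.02902² + -0.002683²) = 0.02914
Seepage velocity v = K·i/n = 2.9 × 0.02914 / 0.33 = 0.2561 m/day.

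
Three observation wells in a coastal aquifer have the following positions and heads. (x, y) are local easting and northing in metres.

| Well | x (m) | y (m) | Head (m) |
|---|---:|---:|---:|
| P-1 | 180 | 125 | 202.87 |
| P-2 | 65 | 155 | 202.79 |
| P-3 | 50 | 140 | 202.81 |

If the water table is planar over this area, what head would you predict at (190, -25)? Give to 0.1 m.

203.1 m

Taking P-1 as reference: P-2−P-1 = (-115, 30, -0.08); P-3−P-1 = (-130, 15, -0.06).
Solve a·Δx + b·Δy = Δh: det = (-115)·15 − (-130)·30 = 2175.
∂h/∂x = [(-0.08)·15 − (-0.06)·30] / 2175 = +0.0002759
∂h/∂y = [(-115)·(-0.06) − (-130)·(-0.08)] / 2175 = -0.001609
h(190, -25) = 202.87 + (+0.0002759)·(10) + (-0.001609)·(-150) = 202.87 +0.003 +0.241 = 203.114 m.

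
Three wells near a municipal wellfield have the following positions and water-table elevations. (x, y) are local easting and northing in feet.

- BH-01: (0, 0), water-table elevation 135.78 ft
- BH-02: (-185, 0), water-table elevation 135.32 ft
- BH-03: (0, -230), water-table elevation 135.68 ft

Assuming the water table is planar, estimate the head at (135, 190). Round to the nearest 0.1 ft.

136.2 ft

∂h/∂x = (135.32 − 135.78) / (-185 − 0) = +0.002486
∂h/∂y = (135.68 − 135.78) / (-230 − 0) = +0.0004348
h(135, 190) = 135.78 + (+0.002486)·(135) + (+0.0004348)·(190) = 135.78 +0.336 +0.083 = 136.198 ft.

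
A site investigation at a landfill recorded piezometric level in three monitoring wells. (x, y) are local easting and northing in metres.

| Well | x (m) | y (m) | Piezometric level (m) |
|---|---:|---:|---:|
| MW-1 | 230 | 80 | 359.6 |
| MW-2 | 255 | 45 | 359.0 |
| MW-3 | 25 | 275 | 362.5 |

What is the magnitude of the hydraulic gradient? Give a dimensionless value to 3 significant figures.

0.0230

With h = a·x + b·y + c and MW-1 as origin, the differences give:
  25·a + (-35)·b = -0.6
  (-205)·a + 195·b = +2.9
Eliminate b (×195 and ×(-35), subtract): -2300·a = -15.50 → a = ∂h/∂x = +0.006739
Back-substitute: b = ∂h/∂y = +0.02196.
|∇h| = √(0.006739² + 0.02196²) = 0.02297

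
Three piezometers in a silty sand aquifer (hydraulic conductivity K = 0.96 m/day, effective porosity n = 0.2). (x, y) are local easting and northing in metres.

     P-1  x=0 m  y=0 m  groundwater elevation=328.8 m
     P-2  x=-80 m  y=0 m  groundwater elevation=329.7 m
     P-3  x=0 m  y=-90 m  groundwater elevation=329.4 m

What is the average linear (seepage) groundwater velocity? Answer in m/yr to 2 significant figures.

23 m/yr

∂h/∂x = (329.7 − 328.8) / (-80 − 0) = -0.01125
∂h/∂y = (329.4 − 328.8) / (-90 − 0) = -0.006667
|∇h| = √(-0.01125² + -0.006667²) = 0.01308
Seepage velocity v = K·i/n = 0.96 × 0.01308 / 0.2 = 0.06278 m/day = 22.93 m/yr.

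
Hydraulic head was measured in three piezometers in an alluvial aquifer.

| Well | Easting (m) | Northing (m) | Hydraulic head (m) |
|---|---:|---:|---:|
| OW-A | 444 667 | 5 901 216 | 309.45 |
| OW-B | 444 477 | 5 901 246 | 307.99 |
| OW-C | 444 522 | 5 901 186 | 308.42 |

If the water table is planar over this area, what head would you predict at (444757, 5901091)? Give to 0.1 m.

Differences from OW-A: to OW-B (Δx, Δy, Δh) = (-190, 30, -1.46); to OW-C = (-145, -30, -1.03).
Solve a·Δx + b·Δy = Δh: det = (-190)·(-30) − (-145)·30 = 10050.
∂h/∂x = [(-1.46)·(-30) − (-1.03)·30] / 10050 = +0.007433
∂h/∂y = [(-190)·(-1.03) − (-145)·(-1.46)] / 10050 = -0.001592
h(444757, 5901091) = 309.45 + (+0.007433)·(90) + (-0.001592)·(-125) = 309.45 +0.669 +0.199 = 310.318 m.

310.3 m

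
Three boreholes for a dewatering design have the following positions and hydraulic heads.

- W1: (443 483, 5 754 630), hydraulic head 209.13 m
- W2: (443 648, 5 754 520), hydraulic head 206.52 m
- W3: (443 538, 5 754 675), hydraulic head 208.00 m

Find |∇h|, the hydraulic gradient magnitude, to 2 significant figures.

0.018

With h = a·x + b·y + c and W1 as origin, the differences give:
  165·a + (-110)·b = -2.61
  55·a + 45·b = -1.13
Eliminate b (×45 and ×(-110), subtract): 13475·a = -241.750 → a = ∂h/∂x = -0.01794
Back-substitute: b = ∂h/∂y = -0.003184.
|∇h| = √(-0.01794² + -0.003184²) = 0.01822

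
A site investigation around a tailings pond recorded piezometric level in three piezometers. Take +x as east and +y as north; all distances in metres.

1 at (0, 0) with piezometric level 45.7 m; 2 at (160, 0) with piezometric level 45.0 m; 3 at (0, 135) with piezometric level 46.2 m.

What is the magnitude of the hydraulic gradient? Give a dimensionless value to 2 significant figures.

0.0057

∂h/∂x = (45.0 − 45.7) / (160 − 0) = -0.004375
∂h/∂y = (46.2 − 45.7) / (135 − 0) = +0.003704
|∇h| = √(-0.004375² + 0.003704²) = 0.005732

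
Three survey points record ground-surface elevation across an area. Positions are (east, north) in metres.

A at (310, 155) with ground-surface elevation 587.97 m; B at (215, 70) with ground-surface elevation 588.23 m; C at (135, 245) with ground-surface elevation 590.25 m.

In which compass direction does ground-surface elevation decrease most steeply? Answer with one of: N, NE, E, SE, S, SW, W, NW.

Differences from A: to B (Δx, Δy, Δh) = (-95, -85, +0.26); to C = (-175, 90, +2.28).
Solve a·Δx + b·Δy = Δz: det = (-95)·90 − (-175)·(-85) = -23425.
∂z/∂x = [(+0.26)·90 − (+2.28)·(-85)] / -23425 = -0.009272
∂z/∂y = [(-95)·(+2.28) − (-175)·(+0.26)] / -23425 = +0.007304
Steepest decrease is along −∇f = (+0.009272 E, -0.007304 N) → southeast.

SE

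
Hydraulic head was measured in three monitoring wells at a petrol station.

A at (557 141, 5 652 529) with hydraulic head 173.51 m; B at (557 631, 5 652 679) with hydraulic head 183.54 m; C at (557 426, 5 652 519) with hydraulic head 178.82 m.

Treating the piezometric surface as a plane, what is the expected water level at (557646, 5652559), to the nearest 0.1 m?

Three-point gradient (reference A): Δ to B = (490, 150, +10.03), Δ to C = (285, -10, +5.31).
∂h/∂x = +0.01882, ∂h/∂y = +0.005386 (det = -47650).
h(557646, 5652559) = 173.51 + (+0.01882)·(505) + (+0.005386)·(30) = 173.51 +9.504 +0.162 = 183.176 m.

183.2 m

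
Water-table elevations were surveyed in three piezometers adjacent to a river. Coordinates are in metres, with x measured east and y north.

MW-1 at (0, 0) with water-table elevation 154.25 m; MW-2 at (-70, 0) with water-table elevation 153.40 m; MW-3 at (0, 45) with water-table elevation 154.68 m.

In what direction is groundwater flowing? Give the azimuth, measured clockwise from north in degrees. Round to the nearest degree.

∂h/∂x = (153.40 − 154.25) / (-70 − 0) = +0.01214
∂h/∂y = (154.68 − 154.25) / (45 − 0) = +0.009556
Flow direction (−∇h) has components (-0.01214 E, -0.009556 N).
Azimuth = atan2(E, N) = atan2(-0.01214, -0.009556) = 231.8° ≈ 232°.

232°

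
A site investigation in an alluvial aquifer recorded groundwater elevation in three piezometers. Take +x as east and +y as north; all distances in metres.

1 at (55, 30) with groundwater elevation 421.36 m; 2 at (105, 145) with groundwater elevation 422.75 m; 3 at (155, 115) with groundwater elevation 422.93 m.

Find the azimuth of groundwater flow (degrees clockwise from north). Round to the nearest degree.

Differences from 1: to 2 (Δx, Δy, Δh) = (50, 115, +1.39); to 3 = (100, 85, +1.57).
Determinant of the coordinate differences = 50·85 − 100·115 = -7250.
∂h/∂x = [(+1.39)·85 − (+1.57)·115] / -7250 = +0.008607
∂h/∂y = [50·(+1.57) − 100·(+1.39)] / -7250 = +0.008345
Flow direction (−∇h) has components (-0.008607 E, -0.008345 N).
Azimuth = atan2(E, N) = atan2(-0.008607, -0.008345) = 225.9° ≈ 226°.

226°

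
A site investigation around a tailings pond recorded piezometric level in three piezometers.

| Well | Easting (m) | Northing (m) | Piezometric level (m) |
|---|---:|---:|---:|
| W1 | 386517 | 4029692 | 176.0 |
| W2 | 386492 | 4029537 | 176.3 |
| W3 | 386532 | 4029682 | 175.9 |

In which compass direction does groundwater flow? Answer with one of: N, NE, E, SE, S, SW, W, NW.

Taking W1 as reference: W2−W1 = (-25, -155, +0.3); W3−W1 = (15, -10, -0.1).
Determinant of the coordinate differences = (-25)·(-10) − 15·(-155) = 2575.
∂h/∂x = [(+0.3)·(-10) − (-0.1)·(-155)] / 2575 = -0.007184
∂h/∂y = [(-25)·(-0.1) − 15·(+0.3)] / 2575 = -0.0007767
Flow = −∇h = (+0.007184 east, +0.0007767 north), which points east.

E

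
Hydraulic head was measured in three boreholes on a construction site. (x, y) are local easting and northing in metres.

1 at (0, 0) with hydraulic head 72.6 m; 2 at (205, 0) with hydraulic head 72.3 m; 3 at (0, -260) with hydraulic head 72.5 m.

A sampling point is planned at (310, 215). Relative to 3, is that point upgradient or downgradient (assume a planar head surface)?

downgradient

∂h/∂x = (72.3 − 72.6) / (205 − 0) = -0.001463
∂h/∂y = (72.5 − 72.6) / (-260 − 0) = +0.0003846
Head at (310, 215) = 72.6 + (-0.001463)·(310) + (+0.0003846)·(215) = 72.23 m.
That is lower than the 72.5 m at 3, so the point is downgradient.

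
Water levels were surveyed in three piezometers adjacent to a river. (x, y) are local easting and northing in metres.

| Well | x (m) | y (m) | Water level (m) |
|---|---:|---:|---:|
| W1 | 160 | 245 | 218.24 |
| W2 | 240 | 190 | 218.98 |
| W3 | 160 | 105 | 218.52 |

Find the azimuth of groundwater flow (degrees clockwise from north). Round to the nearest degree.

Differences from W1: to W2 (Δx, Δy, Δh) = (80, -55, +0.74); to W3 = (0, -140, +0.28).
Determinant of the coordinate differences = 80·(-140) − 0·(-55) = -11200.
∂h/∂x = [(+0.74)·(-140) − (+0.28)·(-55)] / -11200 = +0.007875
∂h/∂y = [80·(+0.28) − 0·(+0.74)] / -11200 = -0.002000
Flow direction (−∇h) has components (-0.007875 E, +0.002000 N).
Azimuth = atan2(E, N) = atan2(-0.007875, +0.002000) = 284.3° ≈ 284°.

284°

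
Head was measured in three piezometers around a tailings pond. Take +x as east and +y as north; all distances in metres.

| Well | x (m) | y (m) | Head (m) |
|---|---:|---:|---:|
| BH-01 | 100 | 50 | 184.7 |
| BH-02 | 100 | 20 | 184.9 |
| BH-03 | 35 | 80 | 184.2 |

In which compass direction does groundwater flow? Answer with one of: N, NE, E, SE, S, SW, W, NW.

NW

Three-point gradient (reference BH-01): Δ to BH-02 = (0, -30, +0.2), Δ to BH-03 = (-65, 30, -0.5).
∂h/∂x = +0.004615, ∂h/∂y = -0.006667 (det = -1950).
Flow = −∇h = (-0.004615 east, +0.006667 north), which points northwest.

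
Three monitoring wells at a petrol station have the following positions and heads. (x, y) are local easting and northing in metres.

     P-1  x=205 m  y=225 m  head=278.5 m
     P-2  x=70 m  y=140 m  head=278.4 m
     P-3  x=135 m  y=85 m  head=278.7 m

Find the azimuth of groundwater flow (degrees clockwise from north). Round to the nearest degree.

318°

Differences from P-1: to P-2 (Δx, Δy, Δh) = (-135, -85, -0.1); to P-3 = (-70, -140, +0.2).
Determinant of the coordinate differences = (-135)·(-140) − (-70)·(-85) = 12950.
∂h/∂x = [(-0.1)·(-140) − (+0.2)·(-85)] / 12950 = +0.002394
∂h/∂y = [(-135)·(+0.2) − (-70)·(-0.1)] / 12950 = -0.002625
Flow direction (−∇h) has components (-0.002394 E, +0.002625 N).
Azimuth = atan2(E, N) = atan2(-0.002394, +0.002625) = 317.6° ≈ 318°.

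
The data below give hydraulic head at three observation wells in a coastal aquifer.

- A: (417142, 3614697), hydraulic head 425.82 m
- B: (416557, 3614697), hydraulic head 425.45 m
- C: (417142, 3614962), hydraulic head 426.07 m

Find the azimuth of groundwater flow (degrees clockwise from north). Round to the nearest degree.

214°

∂h/∂x = (425.45 − 425.82) / (416557 − 417142) = +0.0006325
∂h/∂y = (426.07 − 425.82) / (3614962 − 3614697) = +0.0009434
Flow direction (−∇h) has components (-0.0006325 E, -0.0009434 N).
Azimuth = atan2(E, N) = atan2(-0.0006325, -0.0009434) = 213.8° ≈ 214°.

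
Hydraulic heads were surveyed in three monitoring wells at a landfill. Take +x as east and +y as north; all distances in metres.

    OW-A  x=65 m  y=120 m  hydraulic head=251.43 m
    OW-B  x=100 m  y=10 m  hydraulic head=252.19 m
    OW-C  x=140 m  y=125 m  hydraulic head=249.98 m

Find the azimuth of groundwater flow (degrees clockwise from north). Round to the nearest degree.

055°

Three-point gradient (reference OW-A): Δ to OW-B = (35, -110, +0.76), Δ to OW-C = (75, 5, -1.45).
∂h/∂x = -0.01848, ∂h/∂y = -0.01279 (det = 8425).
Flow direction (−∇h) has components (+0.01848 E, +0.01279 N).
Azimuth = atan2(E, N) = atan2(+0.01848, +0.01279) = 55.3° ≈ 055°.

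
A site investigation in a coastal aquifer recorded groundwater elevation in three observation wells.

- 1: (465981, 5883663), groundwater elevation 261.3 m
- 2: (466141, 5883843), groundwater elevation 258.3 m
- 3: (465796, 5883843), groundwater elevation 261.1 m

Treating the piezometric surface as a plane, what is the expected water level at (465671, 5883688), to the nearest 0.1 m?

263.6 m

With h = a·x + b·y + c and 1 as origin, the differences give:
  160·a + 180·b = -3.0
  (-185)·a + 180·b = -0.2
Eliminate b (×180 and ×180, subtract): 62100·a = -504.00 → a = ∂h/∂x = -0.008116
Back-substitute: b = ∂h/∂y = -0.009452.
h(465671, 5883688) = 261.3 + (-0.008116)·(-310) + (-0.009452)·(25) = 261.3 +2.516 -0.236 = 263.580 m.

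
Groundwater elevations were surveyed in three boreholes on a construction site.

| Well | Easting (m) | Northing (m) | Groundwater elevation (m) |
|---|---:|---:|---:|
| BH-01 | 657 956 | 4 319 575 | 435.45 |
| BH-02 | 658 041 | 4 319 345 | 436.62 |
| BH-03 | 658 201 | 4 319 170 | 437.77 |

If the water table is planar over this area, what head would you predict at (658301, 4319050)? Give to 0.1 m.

438.5 m

Taking BH-01 as reference: BH-02−BH-01 = (85, -230, +1.17); BH-03−BH-01 = (245, -405, +2.32).
Determinant of the coordinate differences = 85·(-405) − 245·(-230) = 21925.
∂h/∂x = [(+1.17)·(-405) − (+2.32)·(-230)] / 21925 = +0.002725
∂h/∂y = [85·(+2.32) − 245·(+1.17)] / 21925 = -0.004080
h(658301, 4319050) = 435.45 + (+0.002725)·(345) + (-0.004080)·(-525) = 435.45 +0.940 +2.142 = 438.532 m.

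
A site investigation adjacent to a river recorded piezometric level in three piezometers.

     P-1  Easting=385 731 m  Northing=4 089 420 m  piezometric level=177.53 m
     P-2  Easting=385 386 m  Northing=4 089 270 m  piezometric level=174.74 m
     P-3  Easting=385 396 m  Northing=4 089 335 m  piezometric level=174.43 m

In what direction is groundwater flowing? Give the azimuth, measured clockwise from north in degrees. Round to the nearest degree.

With h = a·x + b·y + c and P-1 as origin, the differences give:
  (-345)·a + (-150)·b = -2.79
  (-335)·a + (-85)·b = -3.10
Eliminate b (×(-85) and ×(-150), subtract): -20925·a = -227.850 → a = ∂h/∂x = +0.01089
Back-substitute: b = ∂h/∂y = -0.006444.
Flow direction (−∇h) has components (-0.01089 E, +0.006444 N).
Azimuth = atan2(E, N) = atan2(-0.01089, +0.006444) = 300.6° ≈ 301°.

301°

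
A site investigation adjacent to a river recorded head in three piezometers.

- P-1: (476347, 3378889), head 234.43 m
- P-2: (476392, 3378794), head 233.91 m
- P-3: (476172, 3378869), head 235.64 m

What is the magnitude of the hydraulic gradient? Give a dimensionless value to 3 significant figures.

With h = a·x + b·y + c and P-1 as origin, the differences give:
  45·a + (-95)·b = -0.52
  (-175)·a + (-20)·b = +1.21
Eliminate b (×(-20) and ×(-95), subtract): -17525·a = 125.350 → a = ∂h/∂x = -0.007153
Back-substitute: b = ∂h/∂y = +0.002086.
|∇h| = √(-0.007153² + 0.002086²) = 0.007451

0.00745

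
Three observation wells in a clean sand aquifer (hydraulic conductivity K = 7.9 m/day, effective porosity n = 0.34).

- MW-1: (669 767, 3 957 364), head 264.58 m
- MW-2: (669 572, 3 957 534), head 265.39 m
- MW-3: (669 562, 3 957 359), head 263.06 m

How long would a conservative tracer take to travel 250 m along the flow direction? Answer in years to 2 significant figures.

2.0 years

With h = a·x + b·y + c and MW-1 as origin, the differences give:
  (-195)·a + 170·b = +0.81
  (-205)·a + (-5)·b = -1.52
Eliminate b (×(-5) and ×170, subtract): 35825·a = 254.350 → a = ∂h/∂x = +0.007100
Back-substitute: b = ∂h/∂y = +0.01291.
|∇h| = √(0.007100² + 0.01291²) = 0.01473
Seepage velocity v = K·i/n = 7.9 × 0.01473 / 0.34 = 0.3423 m/day.
t = 250 / 0.3423 = 730.4 days = 2 years.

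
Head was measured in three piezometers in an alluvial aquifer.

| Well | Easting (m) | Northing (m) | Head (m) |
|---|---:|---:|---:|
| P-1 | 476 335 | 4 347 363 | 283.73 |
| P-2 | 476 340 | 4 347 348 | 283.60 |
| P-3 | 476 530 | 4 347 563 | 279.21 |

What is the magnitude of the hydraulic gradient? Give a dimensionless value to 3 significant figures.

Three-point gradient (reference P-1): Δ to P-2 = (5, -15, -0.13), Δ to P-3 = (195, 200, -4.52).
∂h/∂x = -0.02390, ∂h/∂y = +0.0007006 (det = 3925).
|∇h| = √(-0.02390² + 0.0007006²) = 0.02391

0.0239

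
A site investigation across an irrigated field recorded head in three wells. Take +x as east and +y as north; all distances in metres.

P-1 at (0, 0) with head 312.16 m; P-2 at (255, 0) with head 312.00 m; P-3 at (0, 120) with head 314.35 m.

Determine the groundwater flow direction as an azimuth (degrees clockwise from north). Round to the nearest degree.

∂h/∂x = (312.00 − 312.16) / (255 − 0) = -0.0006275
∂h/∂y = (314.35 − 312.16) / (120 − 0) = +0.01825
Flow direction (−∇h) has components (+0.0006275 E, -0.01825 N).
Azimuth = atan2(E, N) = atan2(+0.0006275, -0.01825) = 178.0° ≈ 178°.

178°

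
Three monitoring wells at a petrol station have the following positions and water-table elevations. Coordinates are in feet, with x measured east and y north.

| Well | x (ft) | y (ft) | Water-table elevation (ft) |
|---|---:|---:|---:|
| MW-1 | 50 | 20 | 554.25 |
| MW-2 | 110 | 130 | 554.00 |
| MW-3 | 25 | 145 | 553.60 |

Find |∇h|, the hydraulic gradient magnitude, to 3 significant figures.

Differences from MW-1: to MW-2 (Δx, Δy, Δh) = (60, 110, -0.25); to MW-3 = (-25, 125, -0.65).
Solve a·Δx + b·Δy = Δh: det = 60·125 − (-25)·110 = 10250.
∂h/∂x = [(-0.25)·125 − (-0.65)·110] / 10250 = +0.003927
∂h/∂y = [60·(-0.65) − (-25)·(-0.25)] / 10250 = -0.004415
|∇h| = √(0.003927² + -0.004415²) = 0.005909

0.00591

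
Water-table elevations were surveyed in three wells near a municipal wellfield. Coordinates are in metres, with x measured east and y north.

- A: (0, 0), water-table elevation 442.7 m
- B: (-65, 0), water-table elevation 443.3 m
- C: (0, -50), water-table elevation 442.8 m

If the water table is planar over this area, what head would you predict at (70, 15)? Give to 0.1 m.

442.0 m

∂h/∂x = (443.3 − 442.7) / (-65 − 0) = -0.009231
∂h/∂y = (442.8 − 442.7) / (-50 − 0) = -0.002000
h(70, 15) = 442.7 + (-0.009231)·(70) + (-0.002000)·(15) = 442.7 -0.646 -0.030 = 442.024 m.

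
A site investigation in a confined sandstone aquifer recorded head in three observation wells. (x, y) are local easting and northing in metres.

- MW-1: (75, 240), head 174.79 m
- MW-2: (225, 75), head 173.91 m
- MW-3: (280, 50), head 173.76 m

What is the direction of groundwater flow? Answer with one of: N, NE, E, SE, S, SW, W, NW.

Taking MW-1 as reference: MW-2−MW-1 = (150, -165, -0.88); MW-3−MW-1 = (205, -190, -1.03).
Determinant of the coordinate differences = 150·(-190) − 205·(-165) = 5325.
∂h/∂x = [(-0.88)·(-190) − (-1.03)·(-165)] / 5325 = -0.0005164
∂h/∂y = [150·(-1.03) − 205·(-0.88)] / 5325 = +0.004864
Flow = −∇h = (+0.0005164 east, -0.004864 north), which points south.

S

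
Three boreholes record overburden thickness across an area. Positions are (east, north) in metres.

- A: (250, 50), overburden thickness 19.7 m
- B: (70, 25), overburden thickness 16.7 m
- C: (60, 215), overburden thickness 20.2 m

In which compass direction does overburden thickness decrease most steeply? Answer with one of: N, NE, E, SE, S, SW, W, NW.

With d = a·x + b·y + c and A as origin, the differences give:
  (-180)·a + (-25)·b = -3.0
  (-190)·a + 165·b = +0.5
Eliminate b (×165 and ×(-25), subtract): -34450·a = -482.50 → a = ∂d/∂x = +0.01401
Back-substitute: b = ∂d/∂y = +0.01916.
Steepest decrease is along −∇f = (-0.01401 E, -0.01916 N) → southwest.

SW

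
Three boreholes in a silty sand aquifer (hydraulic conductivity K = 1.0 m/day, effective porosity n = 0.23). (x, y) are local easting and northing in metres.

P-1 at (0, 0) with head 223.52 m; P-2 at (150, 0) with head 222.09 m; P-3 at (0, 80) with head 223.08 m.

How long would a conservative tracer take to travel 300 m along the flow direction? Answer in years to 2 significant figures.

17 years

∂h/∂x = (222.09 − 223.52) / (150 − 0) = -0.009533
∂h/∂y = (223.08 − 223.52) / (80 − 0) = -0.005500
|∇h| = √(-0.009533² + -0.005500²) = 0.01101
Seepage velocity v = K·i/n = 1.0 × 0.01101 / 0.23 = 0.04787 m/day.
t = 300 / 0.04787 = 6267 days = 17.2 years.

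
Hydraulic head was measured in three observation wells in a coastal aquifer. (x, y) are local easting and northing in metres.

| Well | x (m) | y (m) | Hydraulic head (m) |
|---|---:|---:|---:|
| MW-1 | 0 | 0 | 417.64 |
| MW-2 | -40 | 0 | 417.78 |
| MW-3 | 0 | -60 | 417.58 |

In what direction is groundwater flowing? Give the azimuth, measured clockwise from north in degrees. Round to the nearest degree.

∂h/∂x = (417.78 − 417.64) / (-40 − 0) = -0.003500
∂h/∂y = (417.58 − 417.64) / (-60 − 0) = +0.001000
Flow direction (−∇h) has components (+0.003500 E, -0.001000 N).
Azimuth = atan2(E, N) = atan2(+0.003500, -0.001000) = 105.9° ≈ 106°.

106°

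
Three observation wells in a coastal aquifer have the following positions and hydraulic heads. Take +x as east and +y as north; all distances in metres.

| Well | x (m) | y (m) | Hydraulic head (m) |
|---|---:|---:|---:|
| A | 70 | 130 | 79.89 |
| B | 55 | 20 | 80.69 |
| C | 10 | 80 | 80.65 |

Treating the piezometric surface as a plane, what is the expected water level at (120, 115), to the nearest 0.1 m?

79.6 m

With h = a·x + b·y + c and A as origin, the differences give:
  (-15)·a + (-110)·b = +0.80
  (-60)·a + (-50)·b = +0.76
Eliminate b (×(-50) and ×(-110), subtract): -5850·a = 43.600 → a = ∂h/∂x = -0.007453
Back-substitute: b = ∂h/∂y = -0.006256.
h(120, 115) = 79.89 + (-0.007453)·(50) + (-0.006256)·(-15) = 79.89 -0.373 +0.094 = 79.611 m.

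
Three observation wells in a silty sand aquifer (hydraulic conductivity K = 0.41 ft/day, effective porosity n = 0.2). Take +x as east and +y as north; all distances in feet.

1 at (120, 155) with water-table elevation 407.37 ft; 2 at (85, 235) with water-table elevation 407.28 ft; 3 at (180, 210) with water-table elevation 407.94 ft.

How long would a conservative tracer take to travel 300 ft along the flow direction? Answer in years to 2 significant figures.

51 years

With h = a·x + b·y + c and 1 as origin, the differences give:
  (-35)·a + 80·b = -0.09
  60·a + 55·b = +0.57
Eliminate b (×55 and ×80, subtract): -6725·a = -50.550 → a = ∂h/∂x = +0.007517
Back-substitute: b = ∂h/∂y = +0.002164.
|∇h| = √(0.007517² + 0.002164²) = 0.007822
Seepage velocity v = K·i/n = 0.41 × 0.007822 / 0.2 = 0.01604 ft/day.
t = 300 / 0.01604 = 1.87e+04 days = 51.2 years.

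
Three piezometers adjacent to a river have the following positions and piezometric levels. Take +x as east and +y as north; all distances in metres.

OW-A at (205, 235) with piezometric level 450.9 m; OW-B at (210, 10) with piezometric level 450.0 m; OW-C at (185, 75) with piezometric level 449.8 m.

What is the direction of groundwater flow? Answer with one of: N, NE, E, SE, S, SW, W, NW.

With h = a·x + b·y + c and OW-A as origin, the differences give:
  5·a + (-225)·b = -0.9
  (-20)·a + (-160)·b = -1.1
Eliminate b (×(-160) and ×(-225), subtract): -5300·a = -103.50 → a = ∂h/∂x = +0.01953
Back-substitute: b = ∂h/∂y = +0.004434.
Flow = −∇h = (-0.01953 east, -0.004434 north), which points west.

W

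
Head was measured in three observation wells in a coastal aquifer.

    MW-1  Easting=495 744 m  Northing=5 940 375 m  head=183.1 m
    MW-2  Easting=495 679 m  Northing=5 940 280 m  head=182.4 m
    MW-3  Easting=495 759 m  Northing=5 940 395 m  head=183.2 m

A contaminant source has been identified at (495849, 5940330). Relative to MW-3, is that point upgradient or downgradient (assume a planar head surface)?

downgradient

With h = a·x + b·y + c and MW-1 as origin, the differences give:
  (-65)·a + (-95)·b = -0.7
  15·a + 20·b = +0.1
Eliminate b (×20 and ×(-95), subtract): 125·a = -4.50 → a = ∂h/∂x = -0.03600
Back-substitute: b = ∂h/∂y = +0.03200.
Head at (495849, 5940330) = 183.1 + (-0.03600)·(105) + (+0.03200)·(-45) = 177.88 m.
That is lower than the 183.2 m at MW-3, so the point is downgradient.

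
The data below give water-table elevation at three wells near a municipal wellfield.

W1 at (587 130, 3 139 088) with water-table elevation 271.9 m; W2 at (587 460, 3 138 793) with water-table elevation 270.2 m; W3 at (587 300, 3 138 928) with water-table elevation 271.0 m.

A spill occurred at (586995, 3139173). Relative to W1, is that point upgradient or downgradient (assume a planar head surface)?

upgradient

Taking W1 as reference: W2−W1 = (330, -295, -1.7); W3−W1 = (170, -160, -0.9).
Solve a·Δx + b·Δy = Δh: det = 330·(-160) − 170·(-295) = -2650.
∂h/∂x = [(-1.7)·(-160) − (-0.9)·(-295)] / -2650 = -0.002453
∂h/∂y = [330·(-0.9) − 170·(-1.7)] / -2650 = +0.003019
Head at (586995, 3139173) = 271.9 + (-0.002453)·(-135) + (+0.003019)·(85) = 272.49 m.
That is higher than the 271.9 m at W1, so the point is upgradient.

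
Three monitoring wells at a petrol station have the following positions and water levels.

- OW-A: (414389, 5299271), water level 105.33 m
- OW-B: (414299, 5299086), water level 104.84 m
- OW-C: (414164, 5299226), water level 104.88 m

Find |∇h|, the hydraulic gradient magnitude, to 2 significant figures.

With h = a·x + b·y + c and OW-A as origin, the differences give:
  (-90)·a + (-185)·b = -0.49
  (-225)·a + (-45)·b = -0.45
Eliminate b (×(-45) and ×(-185), subtract): -37575·a = -61.200 → a = ∂h/∂x = +0.001629
Back-substitute: b = ∂h/∂y = +0.001856.
|∇h| = √(0.001629² + 0.001856²) = 0.002469

0.0025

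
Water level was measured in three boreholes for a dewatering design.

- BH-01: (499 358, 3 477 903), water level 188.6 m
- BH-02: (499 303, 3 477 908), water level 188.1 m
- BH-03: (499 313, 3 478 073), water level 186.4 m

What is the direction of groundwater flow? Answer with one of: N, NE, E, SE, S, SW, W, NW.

NW

Taking BH-01 as reference: BH-02−BH-01 = (-55, 5, -0.5); BH-03−BH-01 = (-45, 170, -2.2).
Solve a·Δx + b·Δy = Δh: det = (-55)·170 − (-45)·5 = -9125.
∂h/∂x = [(-0.5)·170 − (-2.2)·5] / -9125 = +0.008110
∂h/∂y = [(-55)·(-2.2) − (-45)·(-0.5)] / -9125 = -0.01079
Flow = −∇h = (-0.008110 east, +0.01079 north), which points northwest.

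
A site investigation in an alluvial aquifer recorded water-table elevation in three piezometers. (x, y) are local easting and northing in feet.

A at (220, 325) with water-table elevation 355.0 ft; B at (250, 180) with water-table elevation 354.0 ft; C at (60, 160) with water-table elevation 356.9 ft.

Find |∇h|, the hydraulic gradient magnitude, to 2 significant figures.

0.016

Taking A as reference: B−A = (30, -145, -1.0); C−A = (-160, -165, +1.9).
Solve a·Δx + b·Δy = Δh: det = 30·(-165) − (-160)·(-145) = -28150.
∂h/∂x = [(-1.0)·(-165) − (+1.9)·(-145)] / -28150 = -0.01565
∂h/∂y = [30·(+1.9) − (-160)·(-1.0)] / -28150 = +0.003659
|∇h| = √(-0.01565² + 0.003659²) = 0.01607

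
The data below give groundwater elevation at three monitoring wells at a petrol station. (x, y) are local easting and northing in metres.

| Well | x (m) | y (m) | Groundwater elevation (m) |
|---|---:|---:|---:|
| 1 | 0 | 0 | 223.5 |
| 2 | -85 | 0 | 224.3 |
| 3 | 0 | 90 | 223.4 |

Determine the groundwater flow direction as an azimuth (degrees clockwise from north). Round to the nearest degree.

083°

∂h/∂x = (224.3 − 223.5) / (-85 − 0) = -0.009412
∂h/∂y = (223.4 − 223.5) / (90 − 0) = -0.001111
Flow direction (−∇h) has components (+0.009412 E, +0.001111 N).
Azimuth = atan2(E, N) = atan2(+0.009412, +0.001111) = 83.3° ≈ 083°.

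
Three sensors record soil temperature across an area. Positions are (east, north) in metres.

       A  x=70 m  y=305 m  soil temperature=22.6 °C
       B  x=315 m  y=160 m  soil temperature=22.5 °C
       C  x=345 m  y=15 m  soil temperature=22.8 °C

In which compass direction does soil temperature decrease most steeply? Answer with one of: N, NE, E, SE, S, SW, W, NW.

Three-point gradient (reference A): Δ to B = (245, -145, -0.1), Δ to C = (275, -290, +0.2).
∂T/∂x = -0.001860, ∂T/∂y = -0.002454 (det = -31175).
Steepest decrease is along −∇f = (+0.001860 E, +0.002454 N) → northeast.

NE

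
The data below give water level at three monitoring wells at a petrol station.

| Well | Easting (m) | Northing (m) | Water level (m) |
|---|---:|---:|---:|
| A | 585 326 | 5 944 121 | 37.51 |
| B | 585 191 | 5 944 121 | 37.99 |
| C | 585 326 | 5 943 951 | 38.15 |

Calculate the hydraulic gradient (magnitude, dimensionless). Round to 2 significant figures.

0.0052

∂h/∂x = (37.99 − 37.51) / (585191 − 585326) = -0.003556
∂h/∂y = (38.15 − 37.51) / (5943951 − 5944121) = -0.003765
|∇h| = √(-0.003556² + -0.003765²) = 0.005179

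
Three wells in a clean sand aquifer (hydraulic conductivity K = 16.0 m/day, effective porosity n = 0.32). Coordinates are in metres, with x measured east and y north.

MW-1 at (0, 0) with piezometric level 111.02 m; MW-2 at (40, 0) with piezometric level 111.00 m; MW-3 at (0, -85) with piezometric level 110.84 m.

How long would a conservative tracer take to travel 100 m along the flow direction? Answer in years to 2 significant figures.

∂h/∂x = (111.00 − 111.02) / (40 − 0) = -0.0005000
∂h/∂y = (110.84 − 111.02) / (-85 − 0) = +0.002118
|∇h| = √(-0.0005000² + 0.002118²) = 0.002176
Seepage velocity v = K·i/n = 16.0 × 0.002176 / 0.32 = 0.1088 m/day.
t = 100 / 0.1088 = 919.1 days = 2.52 years.

2.5 years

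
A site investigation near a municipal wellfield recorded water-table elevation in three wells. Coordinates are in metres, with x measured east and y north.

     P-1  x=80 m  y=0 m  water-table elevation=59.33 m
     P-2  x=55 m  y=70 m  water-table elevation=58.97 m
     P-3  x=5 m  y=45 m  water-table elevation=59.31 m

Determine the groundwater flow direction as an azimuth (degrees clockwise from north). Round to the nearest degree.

Differences from P-1: to P-2 (Δx, Δy, Δh) = (-25, 70, -0.36); to P-3 = (-75, 45, -0.02).
Solve a·Δx + b·Δy = Δh: det = (-25)·45 − (-75)·70 = 4125.
∂h/∂x = [(-0.36)·45 − (-0.02)·70] / 4125 = -0.003588
∂h/∂y = [(-25)·(-0.02) − (-75)·(-0.36)] / 4125 = -0.006424
Flow direction (−∇h) has components (+0.003588 E, +0.006424 N).
Azimuth = atan2(E, N) = atan2(+0.003588, +0.006424) = 29.2° ≈ 029°.

029°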